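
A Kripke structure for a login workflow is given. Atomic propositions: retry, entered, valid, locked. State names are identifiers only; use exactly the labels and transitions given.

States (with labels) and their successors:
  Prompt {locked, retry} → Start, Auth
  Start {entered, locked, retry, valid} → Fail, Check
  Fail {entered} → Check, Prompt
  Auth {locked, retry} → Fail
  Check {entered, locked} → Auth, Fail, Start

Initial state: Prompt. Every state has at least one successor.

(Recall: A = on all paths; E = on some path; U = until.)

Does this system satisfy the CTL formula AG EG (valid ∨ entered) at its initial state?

States satisfying EG (valid ∨ entered): {Start, Fail, Check}.
States satisfying AG EG (valid ∨ entered): ∅.
Auth is reachable from Prompt and violates EG (valid ∨ entered), so AG fails at Prompt.
Prompt ∉ Sat(AG EG (valid ∨ entered)).

Violated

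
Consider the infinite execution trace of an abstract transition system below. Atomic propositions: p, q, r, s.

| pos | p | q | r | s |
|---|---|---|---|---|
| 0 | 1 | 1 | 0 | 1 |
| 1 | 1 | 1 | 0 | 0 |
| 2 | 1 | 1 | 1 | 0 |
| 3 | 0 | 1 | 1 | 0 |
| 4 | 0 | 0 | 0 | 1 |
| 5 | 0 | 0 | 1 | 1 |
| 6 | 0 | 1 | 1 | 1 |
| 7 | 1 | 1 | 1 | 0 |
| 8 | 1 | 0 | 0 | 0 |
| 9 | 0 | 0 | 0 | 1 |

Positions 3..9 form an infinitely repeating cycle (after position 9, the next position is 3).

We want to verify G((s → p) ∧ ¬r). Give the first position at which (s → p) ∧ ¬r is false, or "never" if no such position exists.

Check (s → p) ∧ ¬r at each position in order: 0 ✓, 1 ✓.
At position 2 the labels are {p, q, r}, so (s → p) ∧ ¬r is false there. This is the first violation.

2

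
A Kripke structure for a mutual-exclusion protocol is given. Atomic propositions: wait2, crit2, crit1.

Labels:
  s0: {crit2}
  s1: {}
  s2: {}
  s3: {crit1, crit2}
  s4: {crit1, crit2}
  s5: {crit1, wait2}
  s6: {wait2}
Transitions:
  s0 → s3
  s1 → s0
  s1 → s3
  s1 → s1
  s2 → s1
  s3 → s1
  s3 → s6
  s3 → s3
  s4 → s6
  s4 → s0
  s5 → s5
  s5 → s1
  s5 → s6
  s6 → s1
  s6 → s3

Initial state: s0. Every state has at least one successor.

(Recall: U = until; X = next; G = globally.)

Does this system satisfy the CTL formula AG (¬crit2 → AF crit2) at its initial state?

No

States satisfying ¬crit2 → AF crit2: {s0, s3, s4}.
States satisfying AG (¬crit2 → AF crit2): ∅.
s1 is reachable from s0 and violates ¬crit2 → AF crit2, so AG fails at s0.
s0 ∉ Sat(AG (¬crit2 → AF crit2)).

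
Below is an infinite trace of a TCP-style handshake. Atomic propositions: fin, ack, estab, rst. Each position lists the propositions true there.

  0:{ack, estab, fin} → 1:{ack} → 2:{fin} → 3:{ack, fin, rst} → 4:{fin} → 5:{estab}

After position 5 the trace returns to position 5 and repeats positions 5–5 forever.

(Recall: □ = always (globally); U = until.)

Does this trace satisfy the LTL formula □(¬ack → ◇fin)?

¬ack → ◇fin must hold at every position from 0 onward. It fails at position 5, so □(¬ack → ◇fin) is false.
Positions where ¬ack holds: 2, 4, 5.
Check ◇fin at each: 2→ok, 4→ok, 5→fails.

Violated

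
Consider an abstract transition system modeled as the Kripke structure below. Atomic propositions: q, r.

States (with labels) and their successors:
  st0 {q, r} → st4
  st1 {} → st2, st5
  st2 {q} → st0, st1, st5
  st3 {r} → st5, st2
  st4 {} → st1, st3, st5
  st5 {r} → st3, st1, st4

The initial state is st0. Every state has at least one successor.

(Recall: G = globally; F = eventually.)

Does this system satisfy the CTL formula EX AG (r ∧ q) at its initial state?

Does not hold

States satisfying AG (r ∧ q): ∅.
States satisfying EX AG (r ∧ q): ∅.
No suitable path/successor from st0 witnesses the formula.
st0 ∉ Sat(EX AG (r ∧ q)).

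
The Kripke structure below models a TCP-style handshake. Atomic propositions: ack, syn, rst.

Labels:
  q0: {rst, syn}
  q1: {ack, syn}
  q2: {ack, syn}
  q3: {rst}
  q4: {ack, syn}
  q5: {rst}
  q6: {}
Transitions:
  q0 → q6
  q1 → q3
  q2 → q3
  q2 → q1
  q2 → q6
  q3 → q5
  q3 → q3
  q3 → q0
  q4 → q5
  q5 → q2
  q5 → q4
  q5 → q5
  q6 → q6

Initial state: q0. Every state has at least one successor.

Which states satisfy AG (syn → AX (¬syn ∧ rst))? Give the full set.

States satisfying syn → AX (¬syn ∧ rst): {q1, q3, q4, q5, q6}.
States satisfying AG (syn → AX (¬syn ∧ rst)): {q6}.

{q6}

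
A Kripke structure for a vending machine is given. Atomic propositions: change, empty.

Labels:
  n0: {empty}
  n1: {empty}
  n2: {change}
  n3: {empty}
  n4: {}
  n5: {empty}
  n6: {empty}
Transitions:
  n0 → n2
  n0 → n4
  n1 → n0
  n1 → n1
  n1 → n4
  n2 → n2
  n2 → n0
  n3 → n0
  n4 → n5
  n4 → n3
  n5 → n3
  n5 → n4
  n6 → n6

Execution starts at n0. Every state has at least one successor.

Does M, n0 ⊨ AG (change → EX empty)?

Holds

States satisfying change → EX empty: {n0, n1, n2, n3, n4, n5, n6}.
States satisfying AG (change → EX empty): {n0, n1, n2, n3, n4, n5, n6}.
Every state reachable from n0 satisfies change → EX empty.
n0 ∈ Sat(AG (change → EX empty)).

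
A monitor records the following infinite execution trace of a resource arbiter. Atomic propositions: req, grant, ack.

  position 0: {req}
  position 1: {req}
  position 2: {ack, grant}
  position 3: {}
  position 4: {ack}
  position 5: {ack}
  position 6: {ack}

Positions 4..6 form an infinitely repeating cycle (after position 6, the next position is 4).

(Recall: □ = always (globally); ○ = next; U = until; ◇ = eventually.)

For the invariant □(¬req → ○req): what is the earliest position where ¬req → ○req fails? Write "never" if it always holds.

Check ¬req → ○req at each position in order: 0 ✓, 1 ✓.
At position 2 the labels are {ack, grant} and the next position 3 has {}, so ¬req → ○req is false there. This is the first violation.

2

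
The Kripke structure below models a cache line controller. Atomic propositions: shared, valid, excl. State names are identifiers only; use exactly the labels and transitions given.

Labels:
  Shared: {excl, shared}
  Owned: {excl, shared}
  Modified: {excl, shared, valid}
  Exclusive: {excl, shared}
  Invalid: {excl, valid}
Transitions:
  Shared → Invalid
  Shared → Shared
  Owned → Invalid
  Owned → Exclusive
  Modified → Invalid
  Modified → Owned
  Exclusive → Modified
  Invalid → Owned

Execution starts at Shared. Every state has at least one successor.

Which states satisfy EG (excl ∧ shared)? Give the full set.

{Shared, Owned, Modified, Exclusive}

States satisfying excl ∧ shared: {Shared, Owned, Modified, Exclusive}.
States satisfying EG (excl ∧ shared): {Shared, Owned, Modified, Exclusive}.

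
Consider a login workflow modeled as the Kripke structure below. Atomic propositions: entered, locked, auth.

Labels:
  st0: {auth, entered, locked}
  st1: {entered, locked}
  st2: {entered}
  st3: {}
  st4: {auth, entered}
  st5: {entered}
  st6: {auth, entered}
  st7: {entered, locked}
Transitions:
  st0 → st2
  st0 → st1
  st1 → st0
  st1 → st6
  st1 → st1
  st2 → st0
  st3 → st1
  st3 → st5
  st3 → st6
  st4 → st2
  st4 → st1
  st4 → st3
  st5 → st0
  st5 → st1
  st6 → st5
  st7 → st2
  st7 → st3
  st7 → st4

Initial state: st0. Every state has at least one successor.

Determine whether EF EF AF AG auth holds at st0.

States satisfying EF AF AG auth: ∅.
States satisfying EF EF AF AG auth: ∅.
No suitable path/successor from st0 witnesses the formula.
st0 ∉ Sat(EF EF AF AG auth).

Violated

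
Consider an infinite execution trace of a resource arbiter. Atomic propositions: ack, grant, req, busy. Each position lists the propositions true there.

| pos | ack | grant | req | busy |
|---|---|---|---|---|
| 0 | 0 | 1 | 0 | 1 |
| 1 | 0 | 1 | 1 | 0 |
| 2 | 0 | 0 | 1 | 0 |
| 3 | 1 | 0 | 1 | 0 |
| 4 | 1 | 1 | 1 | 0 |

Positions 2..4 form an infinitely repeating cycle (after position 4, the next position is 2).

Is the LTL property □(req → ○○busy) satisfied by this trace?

req → ○○busy must hold at every position from 0 onward. It fails at position 1, so □(req → ○○busy) is false.
Positions where req holds: 1, 2, 3, 4.
Check ○○busy at each: 1→fails, 2→fails, 3→fails, 4→fails.

No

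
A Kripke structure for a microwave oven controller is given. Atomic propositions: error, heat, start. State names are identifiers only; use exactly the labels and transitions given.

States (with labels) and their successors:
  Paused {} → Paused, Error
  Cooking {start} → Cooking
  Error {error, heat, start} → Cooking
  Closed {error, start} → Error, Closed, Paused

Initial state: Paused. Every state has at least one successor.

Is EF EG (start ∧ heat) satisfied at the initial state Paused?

Does not hold

States satisfying EG (start ∧ heat): ∅.
States satisfying EF EG (start ∧ heat): ∅.
No suitable path/successor from Paused witnesses the formula.
Paused ∉ Sat(EF EG (start ∧ heat)).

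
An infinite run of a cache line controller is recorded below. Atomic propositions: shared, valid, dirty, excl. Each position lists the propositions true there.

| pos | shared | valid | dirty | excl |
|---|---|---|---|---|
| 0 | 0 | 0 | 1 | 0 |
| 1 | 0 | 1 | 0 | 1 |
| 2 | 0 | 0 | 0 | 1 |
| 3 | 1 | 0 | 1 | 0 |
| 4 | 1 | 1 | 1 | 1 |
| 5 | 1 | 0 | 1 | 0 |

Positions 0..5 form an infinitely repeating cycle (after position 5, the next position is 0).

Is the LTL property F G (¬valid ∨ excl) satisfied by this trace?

G (¬valid ∨ excl) holds at position 0, which is reachable from 0, so F G (¬valid ∨ excl) holds.

Satisfied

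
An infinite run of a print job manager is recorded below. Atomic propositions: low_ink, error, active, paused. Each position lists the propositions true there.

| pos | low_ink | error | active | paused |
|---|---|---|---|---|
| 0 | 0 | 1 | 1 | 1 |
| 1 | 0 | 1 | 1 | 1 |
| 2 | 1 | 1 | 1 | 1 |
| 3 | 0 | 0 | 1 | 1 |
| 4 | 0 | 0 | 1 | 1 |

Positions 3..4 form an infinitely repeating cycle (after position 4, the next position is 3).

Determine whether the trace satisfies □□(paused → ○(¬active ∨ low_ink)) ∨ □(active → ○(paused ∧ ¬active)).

No

□(paused → ○(¬active ∨ low_ink)) must hold at every position from 0 onward. It fails at position 0, so □□(paused → ○(¬active ∨ low_ink)) is false.
active → ○(paused ∧ ¬active) must hold at every position from 0 onward. It fails at position 0, so □(active → ○(paused ∧ ¬active)) is false.
Positions where active holds: 0, 1, 2, 3, 4.
Check ○(paused ∧ ¬active) at each: 0→fails, 1→fails, 2→fails, 3→fails, 4→fails.
At position 0: □□(paused → ○(¬active ∨ low_ink)) is false; □(active → ○(paused ∧ ¬active)) is false; so □□(paused → ○(¬active ∨ low_ink)) ∨ □(active → ○(paused ∧ ¬active)) is false.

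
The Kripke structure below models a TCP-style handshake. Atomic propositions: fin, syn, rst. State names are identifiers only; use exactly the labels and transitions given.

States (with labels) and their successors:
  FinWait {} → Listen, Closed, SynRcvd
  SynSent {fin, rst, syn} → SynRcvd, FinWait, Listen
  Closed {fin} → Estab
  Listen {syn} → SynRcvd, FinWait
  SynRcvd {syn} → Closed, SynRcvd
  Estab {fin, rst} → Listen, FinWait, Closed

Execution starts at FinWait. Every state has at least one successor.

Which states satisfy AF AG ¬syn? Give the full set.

none

States satisfying AG ¬syn: ∅.
States satisfying AF AG ¬syn: ∅.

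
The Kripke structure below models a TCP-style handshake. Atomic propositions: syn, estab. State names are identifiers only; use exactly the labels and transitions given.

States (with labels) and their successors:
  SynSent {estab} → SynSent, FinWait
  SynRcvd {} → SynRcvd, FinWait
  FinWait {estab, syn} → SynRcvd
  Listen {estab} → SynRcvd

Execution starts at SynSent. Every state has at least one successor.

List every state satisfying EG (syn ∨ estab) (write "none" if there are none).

{SynSent}

States satisfying syn ∨ estab: {SynSent, FinWait, Listen}.
States satisfying EG (syn ∨ estab): {SynSent}.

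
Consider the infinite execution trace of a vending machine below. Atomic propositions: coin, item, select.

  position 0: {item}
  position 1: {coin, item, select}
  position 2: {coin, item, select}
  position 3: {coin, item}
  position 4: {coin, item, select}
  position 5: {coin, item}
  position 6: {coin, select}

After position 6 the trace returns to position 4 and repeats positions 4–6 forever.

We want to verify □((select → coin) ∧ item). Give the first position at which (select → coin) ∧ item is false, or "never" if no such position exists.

6

Check (select → coin) ∧ item at each position in order: 0 ✓, 1 ✓, 2 ✓, 3 ✓, 4 ✓, 5 ✓.
At position 6 the labels are {coin, select}, so (select → coin) ∧ item is false there. This is the first violation.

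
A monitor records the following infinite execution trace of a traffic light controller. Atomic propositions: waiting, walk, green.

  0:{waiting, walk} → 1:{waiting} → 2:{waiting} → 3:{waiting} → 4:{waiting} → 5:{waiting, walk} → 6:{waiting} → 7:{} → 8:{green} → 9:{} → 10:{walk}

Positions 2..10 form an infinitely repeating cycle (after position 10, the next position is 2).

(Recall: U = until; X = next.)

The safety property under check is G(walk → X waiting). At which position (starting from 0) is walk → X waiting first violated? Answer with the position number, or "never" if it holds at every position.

walk → X waiting holds at every position 0..10, and those are all the positions the trace ever visits, so the invariant G(walk → X waiting) is never violated.

never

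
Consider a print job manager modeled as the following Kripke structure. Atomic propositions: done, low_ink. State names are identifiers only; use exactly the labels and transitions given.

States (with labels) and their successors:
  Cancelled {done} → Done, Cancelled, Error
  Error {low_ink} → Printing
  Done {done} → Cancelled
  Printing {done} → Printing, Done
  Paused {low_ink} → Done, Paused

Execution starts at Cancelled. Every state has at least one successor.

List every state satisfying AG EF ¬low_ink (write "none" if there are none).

{Cancelled, Error, Done, Printing, Paused}

States satisfying EF ¬low_ink: {Cancelled, Error, Done, Printing, Paused}.
States satisfying AG EF ¬low_ink: {Cancelled, Error, Done, Printing, Paused}.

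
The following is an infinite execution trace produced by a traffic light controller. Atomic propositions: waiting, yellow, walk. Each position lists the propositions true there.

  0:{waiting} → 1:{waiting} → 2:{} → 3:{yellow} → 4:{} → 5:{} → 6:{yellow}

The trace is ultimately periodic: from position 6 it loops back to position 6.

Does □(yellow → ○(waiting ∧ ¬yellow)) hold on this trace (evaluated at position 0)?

No

yellow → ○(waiting ∧ ¬yellow) must hold at every position from 0 onward. It fails at position 3, so □(yellow → ○(waiting ∧ ¬yellow)) is false.
Positions where yellow holds: 3, 6.
Check ○(waiting ∧ ¬yellow) at each: 3→fails, 6→fails.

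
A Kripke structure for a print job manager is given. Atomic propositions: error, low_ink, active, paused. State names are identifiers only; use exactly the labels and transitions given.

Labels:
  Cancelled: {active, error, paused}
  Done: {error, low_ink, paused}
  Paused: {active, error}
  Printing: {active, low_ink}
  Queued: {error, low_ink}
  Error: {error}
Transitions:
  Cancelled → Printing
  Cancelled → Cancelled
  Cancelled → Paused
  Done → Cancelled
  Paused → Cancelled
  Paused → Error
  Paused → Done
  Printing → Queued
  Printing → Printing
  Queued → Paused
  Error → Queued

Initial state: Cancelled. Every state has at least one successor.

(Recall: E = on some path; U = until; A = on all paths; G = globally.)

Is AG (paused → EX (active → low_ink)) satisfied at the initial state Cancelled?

States satisfying paused → EX (active → low_ink): {Cancelled, Paused, Printing, Queued, Error}.
States satisfying AG (paused → EX (active → low_ink)): ∅.
Done is reachable from Cancelled and violates paused → EX (active → low_ink), so AG fails at Cancelled.
Cancelled ∉ Sat(AG (paused → EX (active → low_ink))).

Violated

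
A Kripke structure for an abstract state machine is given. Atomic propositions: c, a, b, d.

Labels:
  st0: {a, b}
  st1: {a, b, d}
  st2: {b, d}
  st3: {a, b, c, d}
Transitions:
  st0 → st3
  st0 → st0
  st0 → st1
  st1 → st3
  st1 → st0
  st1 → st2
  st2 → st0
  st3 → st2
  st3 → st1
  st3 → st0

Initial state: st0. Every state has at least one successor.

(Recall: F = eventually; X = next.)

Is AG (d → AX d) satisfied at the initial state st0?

No

States satisfying d → AX d: {st0}.
States satisfying AG (d → AX d): ∅.
st1 is reachable from st0 and violates d → AX d, so AG fails at st0.
st0 ∉ Sat(AG (d → AX d)).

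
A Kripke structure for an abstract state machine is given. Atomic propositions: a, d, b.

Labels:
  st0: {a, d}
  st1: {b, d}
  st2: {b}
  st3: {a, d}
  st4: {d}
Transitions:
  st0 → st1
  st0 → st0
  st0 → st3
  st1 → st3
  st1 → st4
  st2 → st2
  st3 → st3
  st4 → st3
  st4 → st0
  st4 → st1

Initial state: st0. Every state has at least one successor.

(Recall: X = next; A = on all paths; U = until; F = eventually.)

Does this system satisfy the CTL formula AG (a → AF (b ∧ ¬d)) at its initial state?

Violated

States satisfying a → AF (b ∧ ¬d): {st1, st2, st4}.
States satisfying AG (a → AF (b ∧ ¬d)): {st2}.
st0 is reachable from st0 and violates a → AF (b ∧ ¬d), so AG fails at st0.
st0 ∉ Sat(AG (a → AF (b ∧ ¬d))).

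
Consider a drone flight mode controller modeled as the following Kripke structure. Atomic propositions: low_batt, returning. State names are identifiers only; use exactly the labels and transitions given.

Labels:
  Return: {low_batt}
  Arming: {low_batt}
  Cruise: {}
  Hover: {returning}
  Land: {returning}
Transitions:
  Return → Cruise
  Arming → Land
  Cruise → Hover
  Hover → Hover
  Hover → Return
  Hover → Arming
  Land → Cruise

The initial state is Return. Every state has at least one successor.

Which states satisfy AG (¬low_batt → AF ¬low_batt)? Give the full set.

{Return, Arming, Cruise, Hover, Land}

States satisfying ¬low_batt → AF ¬low_batt: {Return, Arming, Cruise, Hover, Land}.
States satisfying AG (¬low_batt → AF ¬low_batt): {Return, Arming, Cruise, Hover, Land}.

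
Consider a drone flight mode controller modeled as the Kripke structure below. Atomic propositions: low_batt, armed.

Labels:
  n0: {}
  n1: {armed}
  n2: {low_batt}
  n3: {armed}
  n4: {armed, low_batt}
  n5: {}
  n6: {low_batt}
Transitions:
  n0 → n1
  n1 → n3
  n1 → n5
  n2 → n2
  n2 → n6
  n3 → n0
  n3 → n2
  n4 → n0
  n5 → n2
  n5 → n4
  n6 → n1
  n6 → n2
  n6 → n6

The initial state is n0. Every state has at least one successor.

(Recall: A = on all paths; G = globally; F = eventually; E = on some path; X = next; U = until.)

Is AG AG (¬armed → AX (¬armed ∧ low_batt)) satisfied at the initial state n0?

Violated

States satisfying AG (¬armed → AX (¬armed ∧ low_batt)): ∅.
States satisfying AG AG (¬armed → AX (¬armed ∧ low_batt)): ∅.
n0 is reachable from n0 and violates AG (¬armed → AX (¬armed ∧ low_batt)), so AG fails at n0.
n0 ∉ Sat(AG AG (¬armed → AX (¬armed ∧ low_batt))).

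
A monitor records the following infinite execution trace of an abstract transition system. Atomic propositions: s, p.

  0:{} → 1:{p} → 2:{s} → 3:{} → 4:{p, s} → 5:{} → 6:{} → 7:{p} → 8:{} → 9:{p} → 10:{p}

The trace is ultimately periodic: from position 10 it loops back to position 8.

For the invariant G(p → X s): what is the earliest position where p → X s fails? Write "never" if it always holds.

4

Check p → X s at each position in order: 0 ✓, 1 ✓, 2 ✓, 3 ✓.
At position 4 the labels are {p, s} and the next position 5 has {}, so p → X s is false there. This is the first violation.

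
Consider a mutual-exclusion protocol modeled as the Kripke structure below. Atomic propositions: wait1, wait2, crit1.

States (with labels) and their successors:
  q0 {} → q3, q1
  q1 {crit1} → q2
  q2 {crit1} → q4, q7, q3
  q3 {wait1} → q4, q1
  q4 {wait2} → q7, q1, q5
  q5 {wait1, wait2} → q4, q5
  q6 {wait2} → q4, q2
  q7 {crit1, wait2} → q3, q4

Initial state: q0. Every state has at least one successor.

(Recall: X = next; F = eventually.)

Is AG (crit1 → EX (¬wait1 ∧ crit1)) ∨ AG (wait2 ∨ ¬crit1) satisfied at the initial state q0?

Violated

States satisfying crit1 → EX (¬wait1 ∧ crit1): {q0, q1, q2, q3, q4, q5, q6}.
States satisfying AG (crit1 → EX (¬wait1 ∧ crit1)): ∅.
States satisfying wait2 ∨ ¬crit1: {q0, q3, q4, q5, q6, q7}.
States satisfying AG (wait2 ∨ ¬crit1): ∅.
States satisfying AG (crit1 → EX (¬wait1 ∧ crit1)) ∨ AG (wait2 ∨ ¬crit1): ∅.
q0 ∉ Sat(AG (crit1 → EX (¬wait1 ∧ crit1)) ∨ AG (wait2 ∨ ¬crit1)).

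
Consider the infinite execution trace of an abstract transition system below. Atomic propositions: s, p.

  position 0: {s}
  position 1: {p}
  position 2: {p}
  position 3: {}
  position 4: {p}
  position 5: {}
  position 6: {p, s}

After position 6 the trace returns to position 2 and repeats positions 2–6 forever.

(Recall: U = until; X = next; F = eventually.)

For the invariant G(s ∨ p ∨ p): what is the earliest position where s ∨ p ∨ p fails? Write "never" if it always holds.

Check s ∨ p ∨ p at each position in order: 0 ✓, 1 ✓, 2 ✓.
At position 3 the labels are {}, so s ∨ p ∨ p is false there. This is the first violation.

3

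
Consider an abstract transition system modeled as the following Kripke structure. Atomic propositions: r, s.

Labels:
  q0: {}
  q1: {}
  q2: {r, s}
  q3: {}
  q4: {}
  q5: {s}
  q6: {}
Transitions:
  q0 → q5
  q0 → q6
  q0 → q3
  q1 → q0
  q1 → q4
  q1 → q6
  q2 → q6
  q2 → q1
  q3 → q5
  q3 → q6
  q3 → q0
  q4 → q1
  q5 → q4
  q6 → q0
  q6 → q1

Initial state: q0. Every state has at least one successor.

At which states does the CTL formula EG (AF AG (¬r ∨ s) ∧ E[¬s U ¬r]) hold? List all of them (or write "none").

{q0, q1, q3, q4, q5, q6}

States satisfying AF AG (¬r ∨ s) ∧ E[¬s U ¬r]: {q0, q1, q3, q4, q5, q6}.
States satisfying EG (AF AG (¬r ∨ s) ∧ E[¬s U ¬r]): {q0, q1, q3, q4, q5, q6}.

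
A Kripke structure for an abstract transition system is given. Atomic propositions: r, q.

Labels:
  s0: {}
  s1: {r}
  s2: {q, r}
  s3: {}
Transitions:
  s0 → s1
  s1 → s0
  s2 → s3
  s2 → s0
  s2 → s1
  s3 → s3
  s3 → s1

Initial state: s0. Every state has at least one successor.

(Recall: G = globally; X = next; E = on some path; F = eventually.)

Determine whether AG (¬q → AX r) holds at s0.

Does not hold

States satisfying ¬q → AX r: {s0, s2}.
States satisfying AG (¬q → AX r): ∅.
s1 is reachable from s0 and violates ¬q → AX r, so AG fails at s0.
s0 ∉ Sat(AG (¬q → AX r)).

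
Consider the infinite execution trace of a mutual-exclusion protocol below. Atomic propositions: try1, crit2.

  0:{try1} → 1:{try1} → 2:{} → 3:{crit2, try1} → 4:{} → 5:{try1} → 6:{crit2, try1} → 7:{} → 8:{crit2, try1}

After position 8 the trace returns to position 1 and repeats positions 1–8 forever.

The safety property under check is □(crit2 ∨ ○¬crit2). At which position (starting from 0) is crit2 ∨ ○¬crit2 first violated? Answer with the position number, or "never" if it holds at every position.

Check crit2 ∨ ○¬crit2 at each position in order: 0 ✓, 1 ✓.
At position 2 the labels are {} and the next position 3 has {crit2, try1}, so crit2 ∨ ○¬crit2 is false there. This is the first violation.

2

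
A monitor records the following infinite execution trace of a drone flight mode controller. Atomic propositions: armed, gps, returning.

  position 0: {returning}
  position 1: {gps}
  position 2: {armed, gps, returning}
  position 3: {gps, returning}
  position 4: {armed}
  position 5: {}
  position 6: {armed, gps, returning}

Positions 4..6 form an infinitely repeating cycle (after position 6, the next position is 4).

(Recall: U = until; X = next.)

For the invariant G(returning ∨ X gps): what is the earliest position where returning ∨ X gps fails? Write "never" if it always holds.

Check returning ∨ X gps at each position in order: 0 ✓, 1 ✓, 2 ✓, 3 ✓.
At position 4 the labels are {armed} and the next position 5 has {}, so returning ∨ X gps is false there. This is the first violation.

4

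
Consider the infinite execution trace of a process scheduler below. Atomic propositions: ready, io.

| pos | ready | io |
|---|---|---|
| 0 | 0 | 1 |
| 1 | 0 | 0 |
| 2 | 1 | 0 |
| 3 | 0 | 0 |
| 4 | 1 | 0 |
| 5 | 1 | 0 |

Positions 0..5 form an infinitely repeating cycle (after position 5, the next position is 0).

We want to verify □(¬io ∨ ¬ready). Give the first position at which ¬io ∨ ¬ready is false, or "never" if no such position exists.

¬io ∨ ¬ready holds at every position 0..5, and those are all the positions the trace ever visits, so the invariant □(¬io ∨ ¬ready) is never violated.

never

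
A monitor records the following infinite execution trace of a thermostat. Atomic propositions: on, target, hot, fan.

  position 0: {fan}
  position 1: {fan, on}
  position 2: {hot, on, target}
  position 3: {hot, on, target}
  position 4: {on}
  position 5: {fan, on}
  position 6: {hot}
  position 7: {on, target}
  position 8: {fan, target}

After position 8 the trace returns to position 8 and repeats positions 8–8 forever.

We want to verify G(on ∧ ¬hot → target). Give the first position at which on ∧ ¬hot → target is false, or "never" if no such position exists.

1

Check on ∧ ¬hot → target at each position in order: 0 ✓.
At position 1 the labels are {fan, on}, so on ∧ ¬hot → target is false there. This is the first violation.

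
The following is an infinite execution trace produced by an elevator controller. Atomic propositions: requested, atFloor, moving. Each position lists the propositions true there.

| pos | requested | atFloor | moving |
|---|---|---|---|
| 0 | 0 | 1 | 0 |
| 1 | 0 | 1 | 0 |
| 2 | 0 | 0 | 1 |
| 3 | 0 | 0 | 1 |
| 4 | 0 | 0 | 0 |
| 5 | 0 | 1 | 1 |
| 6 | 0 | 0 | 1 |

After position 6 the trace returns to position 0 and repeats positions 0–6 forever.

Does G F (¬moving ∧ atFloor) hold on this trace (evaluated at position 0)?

F (¬moving ∧ atFloor) holds at every position 0..6, and those are all positions ever visited, so G F (¬moving ∧ atFloor) holds.

Satisfied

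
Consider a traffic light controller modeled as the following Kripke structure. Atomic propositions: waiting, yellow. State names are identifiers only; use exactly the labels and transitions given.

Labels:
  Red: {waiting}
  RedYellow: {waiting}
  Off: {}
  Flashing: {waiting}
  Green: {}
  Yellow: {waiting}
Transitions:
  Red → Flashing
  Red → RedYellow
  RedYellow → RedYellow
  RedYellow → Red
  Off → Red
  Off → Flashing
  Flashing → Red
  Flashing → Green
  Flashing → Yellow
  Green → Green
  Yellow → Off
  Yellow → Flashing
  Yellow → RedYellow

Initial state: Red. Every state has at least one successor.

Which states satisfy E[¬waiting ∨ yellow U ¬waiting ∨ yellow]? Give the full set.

{Off, Green}

States satisfying ¬waiting ∨ yellow: {Off, Green}.
States satisfying E[¬waiting ∨ yellow U ¬waiting ∨ yellow]: {Off, Green}.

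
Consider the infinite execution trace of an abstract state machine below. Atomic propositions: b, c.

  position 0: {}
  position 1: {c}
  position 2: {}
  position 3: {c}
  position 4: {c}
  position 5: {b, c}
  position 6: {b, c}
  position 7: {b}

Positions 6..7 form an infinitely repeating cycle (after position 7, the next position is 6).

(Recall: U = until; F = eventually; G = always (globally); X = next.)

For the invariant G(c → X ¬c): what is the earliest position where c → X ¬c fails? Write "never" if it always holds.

3

Check c → X ¬c at each position in order: 0 ✓, 1 ✓, 2 ✓.
At position 3 the labels are {c} and the next position 4 has {c}, so c → X ¬c is false there. This is the first violation.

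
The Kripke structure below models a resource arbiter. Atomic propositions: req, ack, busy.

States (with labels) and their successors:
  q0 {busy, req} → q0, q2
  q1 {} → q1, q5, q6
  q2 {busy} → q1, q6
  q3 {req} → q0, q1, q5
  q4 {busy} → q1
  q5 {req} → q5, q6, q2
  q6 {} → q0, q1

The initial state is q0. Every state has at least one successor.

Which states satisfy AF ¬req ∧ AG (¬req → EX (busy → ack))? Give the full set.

{q1, q2, q4, q6}

States satisfying ¬req: {q1, q2, q4, q6}.
States satisfying AF ¬req: {q1, q2, q4, q6}.
States satisfying ¬req → EX (busy → ack): {q0, q1, q2, q3, q4, q5, q6}.
States satisfying AG (¬req → EX (busy → ack)): {q0, q1, q2, q3, q4, q5, q6}.
States satisfying AF ¬req ∧ AG (¬req → EX (busy → ack)): {q1, q2, q4, q6}.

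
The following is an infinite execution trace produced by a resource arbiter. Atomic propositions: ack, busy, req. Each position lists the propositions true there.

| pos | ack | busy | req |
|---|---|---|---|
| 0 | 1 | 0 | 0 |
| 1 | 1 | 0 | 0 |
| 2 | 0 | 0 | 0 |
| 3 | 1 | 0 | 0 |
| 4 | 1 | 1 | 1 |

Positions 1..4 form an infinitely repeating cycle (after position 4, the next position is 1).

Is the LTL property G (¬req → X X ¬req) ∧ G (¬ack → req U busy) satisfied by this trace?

¬req → X X ¬req must hold at every position from 0 onward. It fails at position 2, so G (¬req → X X ¬req) is false.
Positions where ¬req holds: 0, 1, 2, 3.
Check X X ¬req at each: 0→ok, 1→ok, 2→fails, 3→ok.
¬ack → req U busy must hold at every position from 0 onward. It fails at position 2, so G (¬ack → req U busy) is false.
Positions where ¬ack holds: 2.
Check req U busy at each: 2→fails.
At position 0: G (¬req → X X ¬req) is false; G (¬ack → req U busy) is false; so G (¬req → X X ¬req) ∧ G (¬ack → req U busy) is false.

No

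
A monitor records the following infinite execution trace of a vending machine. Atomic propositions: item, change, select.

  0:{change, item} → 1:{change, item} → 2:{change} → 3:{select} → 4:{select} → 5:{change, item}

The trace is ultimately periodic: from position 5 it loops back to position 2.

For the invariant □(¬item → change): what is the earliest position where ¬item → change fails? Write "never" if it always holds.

3

Check ¬item → change at each position in order: 0 ✓, 1 ✓, 2 ✓.
At position 3 the labels are {select}, so ¬item → change is false there. This is the first violation.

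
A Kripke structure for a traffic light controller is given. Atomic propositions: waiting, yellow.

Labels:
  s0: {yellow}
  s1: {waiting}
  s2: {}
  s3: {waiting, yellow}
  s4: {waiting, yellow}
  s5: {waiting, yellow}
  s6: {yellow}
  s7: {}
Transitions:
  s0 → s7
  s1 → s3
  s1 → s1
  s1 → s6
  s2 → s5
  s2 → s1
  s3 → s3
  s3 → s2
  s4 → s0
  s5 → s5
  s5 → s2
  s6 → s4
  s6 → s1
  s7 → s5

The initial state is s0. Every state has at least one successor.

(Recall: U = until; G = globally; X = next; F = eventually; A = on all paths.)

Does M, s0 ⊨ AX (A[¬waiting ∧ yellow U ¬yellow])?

Satisfied

States satisfying A[¬waiting ∧ yellow U ¬yellow]: {s0, s1, s2, s7}.
States satisfying AX (A[¬waiting ∧ yellow U ¬yellow]): {s0, s4}.
s0 ∈ Sat(AX (A[¬waiting ∧ yellow U ¬yellow])).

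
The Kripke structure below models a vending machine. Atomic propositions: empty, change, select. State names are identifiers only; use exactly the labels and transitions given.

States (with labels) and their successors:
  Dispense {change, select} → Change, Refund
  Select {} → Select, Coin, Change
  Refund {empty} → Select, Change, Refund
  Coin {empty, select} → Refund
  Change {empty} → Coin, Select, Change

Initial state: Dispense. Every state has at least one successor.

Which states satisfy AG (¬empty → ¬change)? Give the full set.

{Select, Refund, Coin, Change}

States satisfying ¬empty → ¬change: {Select, Refund, Coin, Change}.
States satisfying AG (¬empty → ¬change): {Select, Refund, Coin, Change}.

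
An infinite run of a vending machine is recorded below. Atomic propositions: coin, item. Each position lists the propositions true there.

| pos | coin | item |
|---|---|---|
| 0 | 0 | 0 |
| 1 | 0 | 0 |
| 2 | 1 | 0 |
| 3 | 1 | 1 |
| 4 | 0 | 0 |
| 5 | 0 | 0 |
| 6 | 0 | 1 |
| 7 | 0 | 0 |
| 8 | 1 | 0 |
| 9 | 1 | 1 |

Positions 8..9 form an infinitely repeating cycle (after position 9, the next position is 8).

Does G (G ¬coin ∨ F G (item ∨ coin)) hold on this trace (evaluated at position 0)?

Yes

G ¬coin ∨ F G (item ∨ coin) holds at every position 0..9, and those are all positions ever visited, so G (G ¬coin ∨ F G (item ∨ coin)) holds.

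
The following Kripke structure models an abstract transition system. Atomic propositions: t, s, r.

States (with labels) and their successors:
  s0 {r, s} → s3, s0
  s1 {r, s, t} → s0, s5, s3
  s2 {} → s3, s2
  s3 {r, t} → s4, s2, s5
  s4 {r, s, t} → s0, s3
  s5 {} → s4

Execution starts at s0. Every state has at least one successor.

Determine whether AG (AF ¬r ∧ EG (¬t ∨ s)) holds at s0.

Does not hold

States satisfying AF ¬r ∧ EG (¬t ∨ s): {s2, s5}.
States satisfying AG (AF ¬r ∧ EG (¬t ∨ s)): ∅.
s0 is reachable from s0 and violates AF ¬r ∧ EG (¬t ∨ s), so AG fails at s0.
s0 ∉ Sat(AG (AF ¬r ∧ EG (¬t ∨ s))).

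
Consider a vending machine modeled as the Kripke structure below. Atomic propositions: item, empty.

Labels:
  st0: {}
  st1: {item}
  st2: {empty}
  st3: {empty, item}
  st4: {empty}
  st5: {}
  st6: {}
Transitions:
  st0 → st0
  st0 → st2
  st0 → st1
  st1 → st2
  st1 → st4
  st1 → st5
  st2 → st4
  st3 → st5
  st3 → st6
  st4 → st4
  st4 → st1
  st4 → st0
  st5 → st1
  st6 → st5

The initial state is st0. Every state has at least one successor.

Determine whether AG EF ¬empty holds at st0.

Yes

States satisfying EF ¬empty: {st0, st1, st2, st3, st4, st5, st6}.
States satisfying AG EF ¬empty: {st0, st1, st2, st3, st4, st5, st6}.
Every state reachable from st0 satisfies EF ¬empty.
st0 ∈ Sat(AG EF ¬empty).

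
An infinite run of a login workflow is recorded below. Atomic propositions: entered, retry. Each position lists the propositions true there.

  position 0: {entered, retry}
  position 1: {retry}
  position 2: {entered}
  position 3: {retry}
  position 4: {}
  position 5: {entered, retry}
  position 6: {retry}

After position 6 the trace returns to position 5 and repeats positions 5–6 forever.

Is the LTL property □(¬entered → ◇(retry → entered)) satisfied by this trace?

¬entered → ◇(retry → entered) holds at every position 0..6, and those are all positions ever visited, so □(¬entered → ◇(retry → entered)) holds.
Positions where ¬entered holds: 1, 3, 4, 6.
Check ◇(retry → entered) at each: 1→ok, 3→ok, 4→ok, 6→ok.

Holds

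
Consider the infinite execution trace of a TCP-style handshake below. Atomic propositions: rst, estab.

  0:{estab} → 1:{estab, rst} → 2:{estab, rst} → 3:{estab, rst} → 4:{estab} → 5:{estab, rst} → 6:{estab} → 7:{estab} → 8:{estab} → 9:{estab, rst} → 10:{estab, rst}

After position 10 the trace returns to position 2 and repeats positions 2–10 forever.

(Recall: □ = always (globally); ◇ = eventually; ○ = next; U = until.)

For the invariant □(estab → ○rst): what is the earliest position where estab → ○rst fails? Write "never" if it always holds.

3

Check estab → ○rst at each position in order: 0 ✓, 1 ✓, 2 ✓.
At position 3 the labels are {estab, rst} and the next position 4 has {estab}, so estab → ○rst is false there. This is the first violation.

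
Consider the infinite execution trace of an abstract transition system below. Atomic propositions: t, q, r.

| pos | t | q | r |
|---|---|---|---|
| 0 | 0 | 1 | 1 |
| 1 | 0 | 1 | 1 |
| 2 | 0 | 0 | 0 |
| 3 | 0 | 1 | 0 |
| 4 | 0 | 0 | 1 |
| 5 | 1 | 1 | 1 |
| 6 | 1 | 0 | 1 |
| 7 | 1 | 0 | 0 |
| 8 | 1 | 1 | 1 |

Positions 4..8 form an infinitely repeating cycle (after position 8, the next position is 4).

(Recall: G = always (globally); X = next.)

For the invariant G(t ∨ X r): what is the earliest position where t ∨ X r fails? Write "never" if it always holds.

Check t ∨ X r at each position in order: 0 ✓.
At position 1 the labels are {q, r} and the next position 2 has {}, so t ∨ X r is false there. This is the first violation.

1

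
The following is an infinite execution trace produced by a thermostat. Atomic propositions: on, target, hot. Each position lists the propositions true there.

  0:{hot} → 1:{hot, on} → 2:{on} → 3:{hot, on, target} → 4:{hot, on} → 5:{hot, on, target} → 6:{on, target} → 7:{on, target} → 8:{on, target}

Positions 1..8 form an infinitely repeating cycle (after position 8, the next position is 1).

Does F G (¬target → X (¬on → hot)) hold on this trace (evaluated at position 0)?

Yes

G (¬target → X (¬on → hot)) holds at position 0, which is reachable from 0, so F G (¬target → X (¬on → hot)) holds.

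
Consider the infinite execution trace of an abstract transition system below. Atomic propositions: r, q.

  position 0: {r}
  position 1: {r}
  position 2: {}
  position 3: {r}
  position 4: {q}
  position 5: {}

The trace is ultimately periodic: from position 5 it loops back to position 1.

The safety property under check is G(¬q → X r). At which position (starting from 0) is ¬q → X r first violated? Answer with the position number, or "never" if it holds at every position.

Check ¬q → X r at each position in order: 0 ✓.
At position 1 the labels are {r} and the next position 2 has {}, so ¬q → X r is false there. This is the first violation.

1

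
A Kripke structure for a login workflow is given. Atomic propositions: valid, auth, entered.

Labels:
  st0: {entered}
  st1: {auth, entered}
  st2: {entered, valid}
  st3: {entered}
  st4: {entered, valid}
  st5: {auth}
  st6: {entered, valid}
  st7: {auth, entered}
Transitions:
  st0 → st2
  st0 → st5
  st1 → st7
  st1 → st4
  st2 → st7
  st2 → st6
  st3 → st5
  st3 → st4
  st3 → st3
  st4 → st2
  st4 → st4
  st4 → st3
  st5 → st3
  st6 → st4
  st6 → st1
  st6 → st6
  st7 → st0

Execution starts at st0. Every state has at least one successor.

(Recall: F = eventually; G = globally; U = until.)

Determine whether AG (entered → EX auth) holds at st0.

States satisfying entered → EX auth: {st0, st1, st2, st3, st5, st6}.
States satisfying AG (entered → EX auth): ∅.
st4 is reachable from st0 and violates entered → EX auth, so AG fails at st0.
st0 ∉ Sat(AG (entered → EX auth)).

No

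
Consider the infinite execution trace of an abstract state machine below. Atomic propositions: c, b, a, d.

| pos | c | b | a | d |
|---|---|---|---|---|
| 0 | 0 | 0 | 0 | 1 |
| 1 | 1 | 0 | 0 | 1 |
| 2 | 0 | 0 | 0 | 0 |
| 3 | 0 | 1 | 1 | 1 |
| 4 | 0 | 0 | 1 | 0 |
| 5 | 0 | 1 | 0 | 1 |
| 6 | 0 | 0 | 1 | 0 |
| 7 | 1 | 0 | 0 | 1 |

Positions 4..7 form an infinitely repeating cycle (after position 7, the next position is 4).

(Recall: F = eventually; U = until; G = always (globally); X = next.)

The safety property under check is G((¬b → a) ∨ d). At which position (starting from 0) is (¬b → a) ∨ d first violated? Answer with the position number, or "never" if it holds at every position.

2

Check (¬b → a) ∨ d at each position in order: 0 ✓, 1 ✓.
At position 2 the labels are {}, so (¬b → a) ∨ d is false there. This is the first violation.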